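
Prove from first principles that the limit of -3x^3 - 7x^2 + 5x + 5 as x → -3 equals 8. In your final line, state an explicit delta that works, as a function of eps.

delta = min(1, eps/57)

Fix eps > 0. We want delta > 0 such that 0 < |x + 3| < delta implies |(-3x^3 - 7x^2 + 5x + 5) − 8| < eps.
(-3x^3 - 7x^2 + 5x + 5) − 8 = -3x^3 - 7x^2 + 5x - 3 = (x + 3)(-3x^2 + 2x - 1).
So |(-3x^3 - 7x^2 + 5x + 5) − 8| = |x + 3|·|-3x^2 + 2x - 1|.
Require delta ≤ 1. Then |x + 3| < 1 gives |x| < 4, and by the triangle inequality |-3x^2 + 2x - 1| ≤ 3·4^2 + 2·4 + 1 = 57.
Hence |(-3x^3 - 7x^2 + 5x + 5) − 8| ≤ 57|x + 3| < eps provided |x + 3| < eps/57.
Take delta = min(1, eps/57). Then 0 < |x + 3| < delta gives both |x + 3| < 1 and |x + 3| < eps/57, so |(-3x^3 - 7x^2 + 5x + 5) − 8| < eps.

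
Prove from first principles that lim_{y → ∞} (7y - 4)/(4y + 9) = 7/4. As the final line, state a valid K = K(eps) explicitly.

Fix eps > 0. We seek K > 0 such that y > K implies |(7y - 4)/(4y + 9) − (7/4)| < eps.
(7y - 4)/(4y + 9) − (7/4) = (4(7y - 4) − 7(4y + 9)) / (4(4y + 9)) = -79/(4(4y + 9)).
For y > 0 we have 4y + 9 > 4y, so |(7y - 4)/(4y + 9) − (7/4)| = 79/(4(4y + 9)) < 79/(4·4y) = (79/16)/y.
Thus |(7y - 4)/(4y + 9) − (7/4)| < eps whenever y > (79/16)/eps.
Take K = (79/16)/eps. If y > K then |(7y - 4)/(4y + 9) − (7/4)| < (79/16)/y < eps.

K = (79/16)/eps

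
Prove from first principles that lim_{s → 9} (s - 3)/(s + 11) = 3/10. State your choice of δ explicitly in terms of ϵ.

Fix ϵ > 0. We want δ > 0 with 0 < |s − 9| < δ ⇒ |(s - 3)/(s + 11) − (3/10)| < ϵ.
Combining over a common denominator, (s - 3)/(s + 11) − (3/10) = [(s - 3)·20 − 6·(s + 11)] / [20·(s + 11)] = 14(s − 9) / (20(s + 11)).
So |(s - 3)/(s + 11) − (3/10)| = 14|s − 9| / (20·|s + 11|).
Restrict δ ≤ 10. Then |s − 9| < 10 gives |s + 11| = |(s − 9) + 20| ≥ 20 − 10 = 10.
Hence |(s - 3)/(s + 11) − (3/10)| < 14|s − 9|/(20·10) = (7/100)|s − 9|, which is < ϵ once |s − 9| < (100/7)ϵ.
Take δ = min(10, (100/7)ϵ). Then 0 < |s − 9| < δ forces both bounds, so |(s - 3)/(s + 11) − (3/10)| < ϵ.

δ = min(10, (100/7)ϵ)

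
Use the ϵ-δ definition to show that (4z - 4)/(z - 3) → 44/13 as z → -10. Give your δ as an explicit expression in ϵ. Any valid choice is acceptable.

Suppose ϵ > 0. We want δ > 0 with 0 < |z + 10| < δ ⇒ |(4z - 4)/(z - 3) − (44/13)| < ϵ.
Combining over a common denominator, (4z - 4)/(z - 3) − (44/13) = [(4z - 4)·(-13) − (-44)·(z - 3)] / [(-13)·(z - 3)] = -8(z + 10) / ((-13)(z - 3)).
So |(4z - 4)/(z - 3) − (44/13)| = 8|z + 10| / (13·|z − 3|).
Restrict δ ≤ 13/2. Then |z + 10| < 13/2 gives |z − 3| = |(z + 10) + (-13)| ≥ 13 − 13/2 = 13/2.
Hence |(4z - 4)/(z - 3) − (44/13)| < 8|z + 10|/(13·(13/2)) = (16/169)|z + 10|, which is < ϵ once |z + 10| < (169/16)ϵ.
Take δ = min(13/2, (169/16)ϵ). Then 0 < |z + 10| < δ forces both bounds, so |(4z - 4)/(z - 3) − (44/13)| < ϵ.

δ = min(13/2, (169/16)ϵ)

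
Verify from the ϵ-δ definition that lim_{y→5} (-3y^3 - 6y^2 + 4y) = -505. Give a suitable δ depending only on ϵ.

Let ϵ > 0 be given. We want δ > 0 such that 0 < |y − 5| < δ implies |(-3y^3 - 6y^2 + 4y) + 505| < ϵ.
(-3y^3 - 6y^2 + 4y) + 505 = -3y^3 - 6y^2 + 4y + 505 = (y − 5)(-3y^2 - 21y - 101).
So |(-3y^3 - 6y^2 + 4y) + 505| = |y − 5|·|-3y^2 - 21y - 101|.
Require δ ≤ 1. Then |y − 5| < 1 gives |y| < 6, and by the triangle inequality |-3y^2 - 21y - 101| ≤ 3·6^2 + 21·6 + 101 = 335.
Hence |(-3y^3 - 6y^2 + 4y) + 505| ≤ 335|y − 5| < ϵ provided |y − 5| < ϵ/335.
Take δ = min(1, ϵ/335). Then 0 < |y − 5| < δ gives both |y − 5| < 1 and |y − 5| < ϵ/335, so |(-3y^3 - 6y^2 + 4y) + 505| < ϵ.

δ = min(1, ϵ/335)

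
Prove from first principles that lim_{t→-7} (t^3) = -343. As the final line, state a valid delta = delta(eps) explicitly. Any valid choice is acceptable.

delta = min(1, eps/169)

Let eps > 0. We seek delta > 0 with 0 < |t + 7| < delta ⇒ |t^3 + 343| < eps.
Factor: t^3 + 343 = (t + 7)(t^2 - 7t + 49), so |t^3 + 343| = |t + 7|·|t^2 - 7t + 49|.
Impose delta ≤ 1 so that |t| < 8; then |t^2 - 7t + 49| ≤ 169.
Hence |t^3 + 343| ≤ 169|t + 7|, which is < eps once |t + 7| < eps/169.
Take delta = min(1, eps/169). If 0 < |t + 7| < delta then both bounds hold and |t^3 + 343| ≤ 169|t + 7| < 169·(eps/169) = eps.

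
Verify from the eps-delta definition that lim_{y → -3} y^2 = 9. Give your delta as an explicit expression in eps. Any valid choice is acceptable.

Let eps > 0. We seek delta > 0 with 0 < |y + 3| < delta ⇒ |y^2 − 9| < eps.
Factor: y^2 − 9 = (y + 3)(y - 3), so |y^2 − 9| = |y + 3|·|y - 3|.
Restrict delta ≤ 1. Then |y + 3| < 1 gives |y| < 4, so by the triangle inequality |y - 3| ≤ 4 + 3 = 7.
Hence |y^2 − 9| ≤ 7|y + 3|, which is < eps once |y + 3| < eps/7.
Take delta = min(1, eps/7). If 0 < |y + 3| < delta then both bounds hold and |y^2 − 9| ≤ 7|y + 3| < 7·(eps/7) = eps.

delta = min(1, eps/7)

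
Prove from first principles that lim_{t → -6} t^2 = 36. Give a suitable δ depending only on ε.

Fix ε > 0. We seek δ > 0 with 0 < |t + 6| < δ ⇒ |t^2 − 36| < ε.
Factor: t^2 − 36 = (t + 6)(t - 6), so |t^2 − 36| = |t + 6|·|t - 6|.
Restrict δ ≤ 1. Then |t + 6| < 1 gives |t| < 7, so by the triangle inequality |t - 6| ≤ 7 + 6 = 13.
Hence |t^2 − 36| ≤ 13|t + 6|, which is < ε once |t + 6| < ε/13.
Take δ = min(1, ε/13). If 0 < |t + 6| < δ then both bounds hold and |t^2 − 36| ≤ 13|t + 6| < 13·(ε/13) = ε.

δ = min(1, ε/13)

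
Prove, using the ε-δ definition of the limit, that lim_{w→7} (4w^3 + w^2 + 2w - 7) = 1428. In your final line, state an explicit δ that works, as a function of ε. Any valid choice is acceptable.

Suppose ε > 0. We want δ > 0 such that 0 < |w − 7| < δ implies |(4w^3 + w^2 + 2w - 7) − 1428| < ε.
(4w^3 + w^2 + 2w - 7) − 1428 = 4w^3 + w^2 + 2w - 1435 = (w − 7)(4w^2 + 29w + 205).
So |(4w^3 + w^2 + 2w - 7) − 1428| = |w − 7|·|4w^2 + 29w + 205|.
Require δ ≤ 2. Then |w − 7| < 2 gives |w| < 9, and by the triangle inequality |4w^2 + 29w + 205| ≤ 4·9^2 + 29·9 + 205 = 790.
Hence |(4w^3 + w^2 + 2w - 7) − 1428| ≤ 790|w − 7| < ε provided |w − 7| < ε/790.
Take δ = min(2, ε/790). Then 0 < |w − 7| < δ gives both |w − 7| < 2 and |w − 7| < ε/790, so |(4w^3 + w^2 + 2w - 7) − 1428| < ε.

δ = min(2, ε/790)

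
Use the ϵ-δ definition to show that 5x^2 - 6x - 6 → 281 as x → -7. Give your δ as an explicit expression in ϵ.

δ = min(1, ϵ/81)

Suppose ϵ > 0. We want δ > 0 such that 0 < |x + 7| < δ implies |(5x^2 - 6x - 6) − 281| < ϵ.
(5x^2 - 6x - 6) − 281 = 5x^2 - 6x - 287 = (x + 7)(5x - 41).
So |(5x^2 - 6x - 6) − 281| = |x + 7|·|5x - 41|.
Assume first that |x + 7| < 1, so |x| < 8. Then |5x - 41| ≤ 5·8 + 41 = 81.
Hence |(5x^2 - 6x - 6) − 281| ≤ 81|x + 7| < ϵ provided |x + 7| < ϵ/81.
Take δ = min(1, ϵ/81). Then 0 < |x + 7| < δ gives both |x + 7| < 1 and |x + 7| < ϵ/81, so |(5x^2 - 6x - 6) − 281| < ϵ.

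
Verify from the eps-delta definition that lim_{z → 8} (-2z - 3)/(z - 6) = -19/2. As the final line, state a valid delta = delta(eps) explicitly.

Suppose eps > 0. We want delta > 0 with 0 < |z − 8| < delta ⇒ |(-2z - 3)/(z - 6) + 19/2| < eps.
Combining over a common denominator, (-2z - 3)/(z - 6) + 19/2 = [(-2z - 3)·2 − (-19)·(z - 6)] / [2·(z - 6)] = 15(z − 8) / (2(z - 6)).
So |(-2z - 3)/(z - 6) + 19/2| = 15|z − 8| / (2·|z − 6|).
Restrict delta ≤ 1. Then |z − 8| < 1 gives |z − 6| = |(z − 8) + 2| ≥ 2 − 1 = 1.
Hence |(-2z - 3)/(z - 6) + 19/2| < 15|z − 8|/(2·1) = (15/2)|z − 8|, which is < eps once |z − 8| < (2/15)eps.
Take delta = min(1, (2/15)eps). Then 0 < |z − 8| < delta forces both bounds, so |(-2z - 3)/(z - 6) + 19/2| < eps.

delta = min(1, (2/15)eps)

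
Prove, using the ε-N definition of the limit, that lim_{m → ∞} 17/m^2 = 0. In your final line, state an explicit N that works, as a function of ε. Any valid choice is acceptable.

Fix ε > 0. For m ≥ 1, |17/m^2 − 0| = 17/m^2.
17/m^2 < ε ⇔ m^2 > 17/ε ⇔ m > (17/ε)^{1/2}.
Take N = (17/ε)^{1/2}. Then m > N implies 17/m^2 < ε.

N = (17/ε)^{1/2}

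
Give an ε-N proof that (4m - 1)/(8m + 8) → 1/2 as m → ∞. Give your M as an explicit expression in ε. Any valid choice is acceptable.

Fix ε > 0. For m ≥ 1, |(4m - 1)/(8m + 8) − (1/2)| = |-40|/(8(8m + 8)) = 40/(8(8m + 8)).
Since 8m + 8 ≥ 8m for m ≥ 1, this is ≤ 40/(8·8m) = (5/8)/m.
So |(4m - 1)/(8m + 8) − (1/2)| < ε whenever m > (5/8)/ε.
Take M = (5/8)/ε. If m > M then |(4m - 1)/(8m + 8) − (1/2)| ≤ (5/8)/m < ε.

M = (5/8)/ε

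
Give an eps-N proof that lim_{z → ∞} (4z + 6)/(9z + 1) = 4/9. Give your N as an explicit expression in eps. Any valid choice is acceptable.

N = (50/81)/eps

Fix eps > 0. We seek N > 0 such that z > N implies |(4z + 6)/(9z + 1) − (4/9)| < eps.
(4z + 6)/(9z + 1) − (4/9) = (9(4z + 6) − 4(9z + 1)) / (9(9z + 1)) = 50/(9(9z + 1)).
For z > 0 we have 9z + 1 > 9z, so |(4z + 6)/(9z + 1) − (4/9)| = 50/(9(9z + 1)) < 50/(9·9z) = (50/81)/z.
Thus |(4z + 6)/(9z + 1) − (4/9)| < eps whenever z > (50/81)/eps.
Take N = (50/81)/eps. If z > N then |(4z + 6)/(9z + 1) − (4/9)| < (50/81)/z < eps.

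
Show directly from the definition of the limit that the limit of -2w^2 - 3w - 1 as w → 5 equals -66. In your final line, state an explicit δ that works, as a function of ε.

Fix ε > 0. We want δ > 0 such that 0 < |w − 5| < δ implies |(-2w^2 - 3w - 1) + 66| < ε.
(-2w^2 - 3w - 1) + 66 = -2w^2 - 3w + 65 = (w − 5)(-2w - 13).
So |(-2w^2 - 3w - 1) + 66| = |w − 5|·|-2w - 13|.
Require δ ≤ 2. Then |w − 5| < 2 gives |w| < 7, and by the triangle inequality |-2w - 13| ≤ 2·7 + 13 = 27.
Hence |(-2w^2 - 3w - 1) + 66| ≤ 27|w − 5| < ε provided |w − 5| < ε/27.
Choosing δ = min(2, ε/27) ensures both conditions, hence |(-2w^2 - 3w - 1) + 66| < ε.

δ = min(2, ε/27)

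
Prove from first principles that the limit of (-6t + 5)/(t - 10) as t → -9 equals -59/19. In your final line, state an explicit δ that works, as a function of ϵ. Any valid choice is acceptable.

δ = min(19/2, (361/110)ϵ)

Let ϵ > 0 be given. We want δ > 0 with 0 < |t + 9| < δ ⇒ |(-6t + 5)/(t - 10) + 59/19| < ϵ.
Combining over a common denominator, (-6t + 5)/(t - 10) + 59/19 = [(-6t + 5)·(-19) − 59·(t - 10)] / [(-19)·(t - 10)] = 55(t + 9) / ((-19)(t - 10)).
So |(-6t + 5)/(t - 10) + 59/19| = 55|t + 9| / (19·|t − 10|).
Restrict δ ≤ 19/2. Then |t + 9| < 19/2 gives |t − 10| = |(t + 9) + (-19)| ≥ 19 − 19/2 = 19/2.
Hence |(-6t + 5)/(t - 10) + 59/19| < 55|t + 9|/(19·(19/2)) = (110/361)|t + 9|, which is < ϵ once |t + 9| < (361/110)ϵ.
Take δ = min(19/2, (361/110)ϵ). Then 0 < |t + 9| < δ forces both bounds, so |(-6t + 5)/(t - 10) + 59/19| < ϵ.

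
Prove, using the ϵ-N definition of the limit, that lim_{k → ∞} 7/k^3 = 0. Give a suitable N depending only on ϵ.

N = (7/ϵ)^{1/3}

Suppose ϵ > 0. For k ≥ 1, |7/k^3 − 0| = 7/k^3.
7/k^3 < ϵ ⇔ k^3 > 7/ϵ ⇔ k > (7/ϵ)^{1/3}.
Take N = (7/ϵ)^{1/3}. Then k > N implies 7/k^3 < ϵ.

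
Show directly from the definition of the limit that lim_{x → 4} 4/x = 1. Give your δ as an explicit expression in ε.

Fix ε > 0. We seek δ > 0 such that 0 < |x − 4| < δ implies |4/x − 1| < ε.
|4/x − 1| = 4·|4 − x|/(4·|x|) = 4|x − 4|/(4|x|).
Require δ ≤ 2 so that |x| > 4 − 2 = 2, hence 4|x| > 8.
Then |4/x − 1| < 4|x − 4|/8, which is < ε when |x − 4| < 2ε.
Take δ = min(2, 2ε). Then 0 < |x − 4| < δ gives both |x − 4| < 2 and |x − 4| < 2ε, so |4/x − 1| < ε.

δ = min(2, 2ε)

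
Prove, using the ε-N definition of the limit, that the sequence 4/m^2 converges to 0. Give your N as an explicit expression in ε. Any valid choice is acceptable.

N = (4/ε)^{1/2}

Let ε > 0. For m ≥ 1, |4/m^2 − 0| = 4/m^2.
4/m^2 < ε ⇔ m^2 > 4/ε ⇔ m > (4/ε)^{1/2}.
Take N = (4/ε)^{1/2}. Then m > N implies 4/m^2 < ε.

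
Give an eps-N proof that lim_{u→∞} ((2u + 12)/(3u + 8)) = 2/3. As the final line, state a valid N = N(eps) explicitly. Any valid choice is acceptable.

Let eps > 0 be given. We seek N > 0 such that u > N implies |(2u + 12)/(3u + 8) − (2/3)| < eps.
(2u + 12)/(3u + 8) − (2/3) = (3(2u + 12) − 2(3u + 8)) / (3(3u + 8)) = 20/(3(3u + 8)).
For u > 0 we have 3u + 8 > 3u, so |(2u + 12)/(3u + 8) − (2/3)| = 20/(3(3u + 8)) < 20/(3·3u) = (20/9)/u.
Thus |(2u + 12)/(3u + 8) − (2/3)| < eps whenever u > (20/9)/eps.
Take N = (20/9)/eps. If u > N then |(2u + 12)/(3u + 8) − (2/3)| < (20/9)/u < eps.

N = (20/9)/eps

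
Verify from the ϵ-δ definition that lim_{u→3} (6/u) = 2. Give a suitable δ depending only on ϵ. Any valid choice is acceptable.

δ = min(3/2, (3/4)ϵ)

Let ϵ > 0. We seek δ > 0 such that 0 < |u − 3| < δ implies |6/u − 2| < ϵ.
|6/u − 2| = 6·|3 − u|/(3·|u|) = 6|u − 3|/(3|u|).
Require δ ≤ 3/2 so that |u| > 3 − 3/2 = 3/2, hence 3|u| > 9/2.
Then |6/u − 2| < 6|u − 3|/(9/2), which is < ϵ when |u − 3| < (3/4)ϵ.
Take δ = min(3/2, (3/4)ϵ). Then 0 < |u − 3| < δ gives both |u − 3| < 3/2 and |u − 3| < (3/4)ϵ, so |6/u − 2| < ϵ.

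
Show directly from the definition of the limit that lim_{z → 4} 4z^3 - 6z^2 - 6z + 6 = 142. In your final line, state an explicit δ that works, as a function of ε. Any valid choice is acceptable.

Fix ε > 0. We want δ > 0 such that 0 < |z − 4| < δ implies |(4z^3 - 6z^2 - 6z + 6) − 142| < ε.
(4z^3 - 6z^2 - 6z + 6) − 142 = 4z^3 - 6z^2 - 6z - 136 = (z − 4)(4z^2 + 10z + 34).
So |(4z^3 - 6z^2 - 6z + 6) − 142| = |z − 4|·|4z^2 + 10z + 34|.
Require δ ≤ 1. Then |z − 4| < 1 gives |z| < 5, and by the triangle inequality |4z^2 + 10z + 34| ≤ 4·5^2 + 10·5 + 34 = 184.
Hence |(4z^3 - 6z^2 - 6z + 6) − 142| ≤ 184|z − 4| < ε provided |z − 4| < ε/184.
Choosing δ = min(1, ε/184) ensures both conditions, hence |(4z^3 - 6z^2 - 6z + 6) − 142| < ε.

δ = min(1, ε/184)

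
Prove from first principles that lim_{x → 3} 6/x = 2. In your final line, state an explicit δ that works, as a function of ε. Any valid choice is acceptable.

δ = min(3/2, (3/4)ε)

Fix ε > 0. We seek δ > 0 such that 0 < |x − 3| < δ implies |6/x − 2| < ε.
|6/x − 2| = 6·|3 − x|/(3·|x|) = 6|x − 3|/(3|x|).
Require δ ≤ 3/2 so that |x| > 3 − 3/2 = 3/2, hence 3|x| > 9/2.
Then |6/x − 2| < 6|x − 3|/(9/2), which is < ε when |x − 3| < (3/4)ε.
Take δ = min(3/2, (3/4)ε). Then 0 < |x − 3| < δ gives both |x − 3| < 3/2 and |x − 3| < (3/4)ε, so |6/x − 2| < ε.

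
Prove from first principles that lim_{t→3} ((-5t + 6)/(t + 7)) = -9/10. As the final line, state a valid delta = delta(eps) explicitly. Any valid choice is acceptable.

Suppose eps > 0. We want delta > 0 with 0 < |t − 3| < delta ⇒ |(-5t + 6)/(t + 7) + 9/10| < eps.
Combining over a common denominator, (-5t + 6)/(t + 7) + 9/10 = [(-5t + 6)·10 − (-9)·(t + 7)] / [10·(t + 7)] = -41(t − 3) / (10(t + 7)).
So |(-5t + 6)/(t + 7) + 9/10| = 41|t − 3| / (10·|t + 7|).
Require delta ≤ 5, so |t + 7| ≥ |10| − |t − 3| > 10 − 5 = 5.
Hence |(-5t + 6)/(t + 7) + 9/10| < 41|t − 3|/(10·5) = (41/50)|t − 3|, which is < eps once |t − 3| < (50/41)eps.
Take delta = min(5, (50/41)eps). Then 0 < |t − 3| < delta forces both bounds, so |(-5t + 6)/(t + 7) + 9/10| < eps.

delta = min(5, (50/41)eps)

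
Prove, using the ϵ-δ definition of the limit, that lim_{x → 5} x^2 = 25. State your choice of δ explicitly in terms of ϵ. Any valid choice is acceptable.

δ = min(2, ϵ/12)

Suppose ϵ > 0. We seek δ > 0 with 0 < |x − 5| < δ ⇒ |x^2 − 25| < ϵ.
Factor: x^2 − 25 = (x − 5)(x + 5), so |x^2 − 25| = |x − 5|·|x + 5|.
Impose δ ≤ 2 so that |x| < 7; then |x + 5| ≤ 12.
Hence |x^2 − 25| ≤ 12|x − 5|, which is < ϵ once |x − 5| < ϵ/12.
Take δ = min(2, ϵ/12). If 0 < |x − 5| < δ then both bounds hold and |x^2 − 25| ≤ 12|x − 5| < 12·(ϵ/12) = ϵ.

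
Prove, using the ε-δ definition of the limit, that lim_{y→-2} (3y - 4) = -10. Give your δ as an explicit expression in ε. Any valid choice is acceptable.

δ = ε/3

Let ε > 0 be given. We need δ > 0 so that 0 < |y + 2| < δ implies |(3y - 4) + 10| < ε.
Since (3y - 4) + 10 = 3(y + 2), we have |(3y - 4) + 10| = 3|y + 2|.
So 3|y + 2| < ε exactly when |y + 2| < ε/3.
Take δ = ε/3. If 0 < |y + 2| < δ then |(3y - 4) + 10| = 3|y + 2| < 3·(ε/3) = ε.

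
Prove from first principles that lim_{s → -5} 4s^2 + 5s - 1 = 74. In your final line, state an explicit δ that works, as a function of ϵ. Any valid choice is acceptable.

Fix ϵ > 0. We want δ > 0 such that 0 < |s + 5| < δ implies |(4s^2 + 5s - 1) − 74| < ϵ.
(4s^2 + 5s - 1) − 74 = 4s^2 + 5s - 75 = (s + 5)(4s - 15).
So |(4s^2 + 5s - 1) − 74| = |s + 5|·|4s - 15|.
Assume first that |s + 5| < 1, so |s| < 6. Then |4s - 15| ≤ 4·6 + 15 = 39.
Hence |(4s^2 + 5s - 1) − 74| ≤ 39|s + 5| < ϵ provided |s + 5| < ϵ/39.
Choosing δ = min(1, ϵ/39) ensures both conditions, hence |(4s^2 + 5s - 1) − 74| < ϵ.

δ = min(1, ϵ/39)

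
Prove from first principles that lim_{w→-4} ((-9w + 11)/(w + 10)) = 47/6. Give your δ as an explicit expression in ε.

δ = min(3, (18/101)ε)

Suppose ε > 0. We want δ > 0 with 0 < |w + 4| < δ ⇒ |(-9w + 11)/(w + 10) − (47/6)| < ε.
Combining over a common denominator, (-9w + 11)/(w + 10) − (47/6) = [(-9w + 11)·6 − 47·(w + 10)] / [6·(w + 10)] = -101(w + 4) / (6(w + 10)).
So |(-9w + 11)/(w + 10) − (47/6)| = 101|w + 4| / (6·|w + 10|).
Restrict δ ≤ 3. Then |w + 4| < 3 gives |w + 10| = |(w + 4) + 6| ≥ 6 − 3 = 3.
Hence |(-9w + 11)/(w + 10) − (47/6)| < 101|w + 4|/(6·3) = (101/18)|w + 4|, which is < ε once |w + 4| < (18/101)ε.
Take δ = min(3, (18/101)ε). Then 0 < |w + 4| < δ forces both bounds, so |(-9w + 11)/(w + 10) − (47/6)| < ε.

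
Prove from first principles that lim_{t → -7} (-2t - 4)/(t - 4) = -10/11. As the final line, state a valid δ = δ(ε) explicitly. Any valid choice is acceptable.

δ = min(11/2, (121/24)ε)

Let ε > 0 be given. We want δ > 0 with 0 < |t + 7| < δ ⇒ |(-2t - 4)/(t - 4) + 10/11| < ε.
Combining over a common denominator, (-2t - 4)/(t - 4) + 10/11 = [(-2t - 4)·(-11) − 10·(t - 4)] / [(-11)·(t - 4)] = 12(t + 7) / ((-11)(t - 4)).
So |(-2t - 4)/(t - 4) + 10/11| = 12|t + 7| / (11·|t − 4|).
Restrict δ ≤ 11/2. Then |t + 7| < 11/2 gives |t − 4| = |(t + 7) + (-11)| ≥ 11 − 11/2 = 11/2.
Hence |(-2t - 4)/(t - 4) + 10/11| < 12|t + 7|/(11·(11/2)) = (24/121)|t + 7|, which is < ε once |t + 7| < (121/24)ε.
Take δ = min(11/2, (121/24)ε). Then 0 < |t + 7| < δ forces both bounds, so |(-2t - 4)/(t - 4) + 10/11| < ε.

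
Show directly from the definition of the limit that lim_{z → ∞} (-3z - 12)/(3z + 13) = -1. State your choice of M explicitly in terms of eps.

Suppose eps > 0. We seek M > 0 such that z > M implies |(-3z - 12)/(3z + 13) + 1| < eps.
(-3z - 12)/(3z + 13) + 1 = (3(-3z - 12) − (-3)(3z + 13)) / (3(3z + 13)) = 3/(3(3z + 13)).
For z > 0 we have 3z + 13 > 3z, so |(-3z - 12)/(3z + 13) + 1| = 3/(3(3z + 13)) < 3/(3·3z) = (1/3)/z.
Thus |(-3z - 12)/(3z + 13) + 1| < eps whenever z > (1/3)/eps.
Take M = (1/3)/eps. If z > M then |(-3z - 12)/(3z + 13) + 1| < (1/3)/z < eps.

M = (1/3)/eps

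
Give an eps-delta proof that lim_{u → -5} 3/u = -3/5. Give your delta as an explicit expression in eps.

delta = min(5/2, (25/6)eps)

Let eps > 0. We seek delta > 0 such that 0 < |u + 5| < delta implies |3/u + 3/5| < eps.
|3/u + 3/5| = 3·|-5 − u|/(5·|u|) = 3|u + 5|/(5|u|).
Restrict delta ≤ 5/2. Then |u + 5| < 5/2 gives |u| > 5/2, so 5|u| > 25/2.
Then |3/u + 3/5| < 3|u + 5|/(25/2), which is < eps when |u + 5| < (25/6)eps.
Take delta = min(5/2, (25/6)eps). Then 0 < |u + 5| < delta gives both |u + 5| < 5/2 and |u + 5| < (25/6)eps, so |3/u + 3/5| < eps.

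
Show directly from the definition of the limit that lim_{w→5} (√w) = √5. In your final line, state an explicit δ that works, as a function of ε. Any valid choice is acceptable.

Let ε > 0. We want δ > 0 such that 0 < |w − 5| < δ implies |√w − √5| < ε.
Rationalise: √w − √5 = (w − 5)/(√w + √5), so |√w − √5| = |w − 5|/(√w + √5).
Restrict δ ≤ 5 so that |w − 5| < 5 forces w > 0, and then √w + √5 > √5.
Hence |√w − √5| < |w − 5|/√5, which is < ε once |w − 5| < √5·ε.
Take δ = min(5, √5·ε). If 0 < |w − 5| < δ then w > 0 and |√w − √5| < |w − 5|/√5 < ε.

δ = min(5, √5·ε)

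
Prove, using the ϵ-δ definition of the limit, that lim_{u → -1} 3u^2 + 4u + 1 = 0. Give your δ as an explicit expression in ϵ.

δ = min(2, ϵ/10)

Let ϵ > 0 be given. We want δ > 0 such that 0 < |u + 1| < δ implies |(3u^2 + 4u + 1)| < ϵ.
(3u^2 + 4u + 1) = 3u^2 + 4u + 1 = (u + 1)(3u + 1).
So |(3u^2 + 4u + 1)| = |u + 1|·|3u + 1|.
Require δ ≤ 2. Then |u + 1| < 2 gives |u| < 3, and by the triangle inequality |3u + 1| ≤ 3·3 + 1 = 10.
Hence |(3u^2 + 4u + 1)| ≤ 10|u + 1| < ϵ provided |u + 1| < ϵ/10.
Choosing δ = min(2, ϵ/10) ensures both conditions, hence |(3u^2 + 4u + 1)| < ϵ.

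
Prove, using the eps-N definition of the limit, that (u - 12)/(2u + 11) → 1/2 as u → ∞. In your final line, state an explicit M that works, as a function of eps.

M = (35/4)/eps

Let eps > 0. We seek M > 0 such that u > M implies |(u - 12)/(2u + 11) − (1/2)| < eps.
(u - 12)/(2u + 11) − (1/2) = (2(u - 12) − (2u + 11)) / (2(2u + 11)) = -35/(2(2u + 11)).
For u > 0 we have 2u + 11 > 2u, so |(u - 12)/(2u + 11) − (1/2)| = 35/(2(2u + 11)) < 35/(2·2u) = (35/4)/u.
Thus |(u - 12)/(2u + 11) − (1/2)| < eps whenever u > (35/4)/eps.
Take M = (35/4)/eps. If u > M then |(u - 12)/(2u + 11) − (1/2)| < (35/4)/u < eps.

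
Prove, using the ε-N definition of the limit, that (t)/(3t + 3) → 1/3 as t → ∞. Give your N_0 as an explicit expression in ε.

Let ε > 0. We seek N_0 > 0 such that t > N_0 implies |(t)/(3t + 3) − (1/3)| < ε.
(t)/(3t + 3) − (1/3) = (3(t) − (3t + 3)) / (3(3t + 3)) = -3/(3(3t + 3)).
For t > 0 we have 3t + 3 > 3t, so |(t)/(3t + 3) − (1/3)| = 3/(3(3t + 3)) < 3/(3·3t) = (1/3)/t.
Thus |(t)/(3t + 3) − (1/3)| < ε whenever t > (1/3)/ε.
Take N_0 = (1/3)/ε. If t > N_0 then |(t)/(3t + 3) − (1/3)| < (1/3)/t < ε.

N_0 = (1/3)/ε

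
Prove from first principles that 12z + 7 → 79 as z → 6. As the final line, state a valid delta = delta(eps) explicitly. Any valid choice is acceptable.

Let eps > 0 be given. We need delta > 0 so that 0 < |z − 6| < delta implies |(12z + 7) − 79| < eps.
Since (12z + 7) − 79 = 12(z − 6), we have |(12z + 7) − 79| = 12|z − 6|.
Thus it suffices that |z − 6| < eps/12.
Choosing delta = eps/12 gives |(12z + 7) − 79| = 12|z − 6| < eps whenever |z − 6| < delta.

delta = eps/12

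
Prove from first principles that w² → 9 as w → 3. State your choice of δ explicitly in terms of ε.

Let ε > 0. We seek δ > 0 with 0 < |w − 3| < δ ⇒ |w² − 9| < ε.
Factor: w² − 9 = (w − 3)(w + 3), so |w² − 9| = |w − 3|·|w + 3|.
Restrict δ ≤ 2. Then |w − 3| < 2 gives |w| < 5, so by the triangle inequality |w + 3| ≤ 5 + 3 = 8.
Hence |w² − 9| ≤ 8|w − 3|, which is < ε once |w − 3| < ε/8.
Take δ = min(2, ε/8). If 0 < |w − 3| < δ then both bounds hold and |w² − 9| ≤ 8|w − 3| < 8·(ε/8) = ε.

δ = min(2, ε/8)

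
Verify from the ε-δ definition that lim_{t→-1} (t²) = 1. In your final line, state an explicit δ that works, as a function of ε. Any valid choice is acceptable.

Let ε > 0 be given. We seek δ > 0 with 0 < |t + 1| < δ ⇒ |t² − 1| < ε.
Factor: t² − 1 = (t + 1)(t - 1), so |t² − 1| = |t + 1|·|t - 1|.
Impose δ ≤ 2 so that |t| < 3; then |t - 1| ≤ 4.
Hence |t² − 1| ≤ 4|t + 1|, which is < ε once |t + 1| < ε/4.
Take δ = min(2, ε/4). If 0 < |t + 1| < δ then both bounds hold and |t² − 1| ≤ 4|t + 1| < 4·(ε/4) = ε.

δ = min(2, ε/4)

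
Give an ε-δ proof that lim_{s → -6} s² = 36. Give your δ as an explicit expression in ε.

Let ε > 0 be given. We seek δ > 0 with 0 < |s + 6| < δ ⇒ |s² − 36| < ε.
Factor: s² − 36 = (s + 6)(s - 6), so |s² − 36| = |s + 6|·|s - 6|.
Restrict δ ≤ 1. Then |s + 6| < 1 gives |s| < 7, so by the triangle inequality |s - 6| ≤ 7 + 6 = 13.
Hence |s² − 36| ≤ 13|s + 6|, which is < ε once |s + 6| < ε/13.
Take δ = min(1, ε/13). If 0 < |s + 6| < δ then both bounds hold and |s² − 36| ≤ 13|s + 6| < 13·(ε/13) = ε.

δ = min(1, ε/13)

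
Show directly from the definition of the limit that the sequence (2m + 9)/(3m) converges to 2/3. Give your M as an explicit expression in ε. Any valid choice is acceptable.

M = 3/ε

Suppose ε > 0. For m ≥ 1, |(2m + 9)/(3m) − (2/3)| = |27|/(3(3m)) = 27/(3(3m)).
Since 3m ≥ 3m for m ≥ 1, this is ≤ 27/(3·3m) = 3/m.
So |(2m + 9)/(3m) − (2/3)| < ε whenever m > 3/ε.
Take M = 3/ε. If m > M then |(2m + 9)/(3m) − (2/3)| ≤ 3/m < ε.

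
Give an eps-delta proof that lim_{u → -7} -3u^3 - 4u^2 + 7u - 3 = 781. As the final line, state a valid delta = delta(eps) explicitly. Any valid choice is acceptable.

delta = min(1, eps/440)

Let eps > 0. We want delta > 0 such that 0 < |u + 7| < delta implies |(-3u^3 - 4u^2 + 7u - 3) − 781| < eps.
(-3u^3 - 4u^2 + 7u - 3) − 781 = -3u^3 - 4u^2 + 7u - 784 = (u + 7)(-3u^2 + 17u - 112).
So |(-3u^3 - 4u^2 + 7u - 3) − 781| = |u + 7|·|-3u^2 + 17u - 112|.
Require delta ≤ 1. Then |u + 7| < 1 gives |u| < 8, and by the triangle inequality |-3u^2 + 17u - 112| ≤ 3·8^2 + 17·8 + 112 = 440.
Hence |(-3u^3 - 4u^2 + 7u - 3) − 781| ≤ 440|u + 7| < eps provided |u + 7| < eps/440.
Choosing delta = min(1, eps/440) ensures both conditions, hence |(-3u^3 - 4u^2 + 7u - 3) − 781| < eps.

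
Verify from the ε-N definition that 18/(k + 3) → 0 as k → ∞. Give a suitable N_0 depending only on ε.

Fix ε > 0. For k ≥ 1, |18/(k + 3) − 0| = 18/(k + 3) ≤ 18/k.
We need 18/k < ε, i.e. k > 18/ε.
Take N_0 = 18/ε. If k > N_0 then |18/(k + 3)| ≤ 18/k < ε.

N_0 = 18/ε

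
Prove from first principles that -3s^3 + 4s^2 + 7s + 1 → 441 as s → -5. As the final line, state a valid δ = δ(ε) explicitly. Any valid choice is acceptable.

δ = min(2, ε/368)

Fix ε > 0. We want δ > 0 such that 0 < |s + 5| < δ implies |(-3s^3 + 4s^2 + 7s + 1) − 441| < ε.
(-3s^3 + 4s^2 + 7s + 1) − 441 = -3s^3 + 4s^2 + 7s - 440 = (s + 5)(-3s^2 + 19s - 88).
So |(-3s^3 + 4s^2 + 7s + 1) − 441| = |s + 5|·|-3s^2 + 19s - 88|.
Assume first that |s + 5| < 2, so |s| < 7. Then |-3s^2 + 19s - 88| ≤ 3·7^2 + 19·7 + 88 = 368.
Hence |(-3s^3 + 4s^2 + 7s + 1) − 441| ≤ 368|s + 5| < ε provided |s + 5| < ε/368.
Choosing δ = min(2, ε/368) ensures both conditions, hence |(-3s^3 + 4s^2 + 7s + 1) − 441| < ε.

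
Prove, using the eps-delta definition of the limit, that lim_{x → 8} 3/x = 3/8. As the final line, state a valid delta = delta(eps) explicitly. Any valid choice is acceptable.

Suppose eps > 0. We seek delta > 0 such that 0 < |x − 8| < delta implies |3/x − (3/8)| < eps.
|3/x − (3/8)| = 3·|8 − x|/(8·|x|) = 3|x − 8|/(8|x|).
Require delta ≤ 4 so that |x| > 8 − 4 = 4, hence 8|x| > 32.
Then |3/x − (3/8)| < 3|x − 8|/32, which is < eps when |x − 8| < (32/3)eps.
Take delta = min(4, (32/3)eps). Then 0 < |x − 8| < delta gives both |x − 8| < 4 and |x − 8| < (32/3)eps, so |3/x − (3/8)| < eps.

delta = min(4, (32/3)eps)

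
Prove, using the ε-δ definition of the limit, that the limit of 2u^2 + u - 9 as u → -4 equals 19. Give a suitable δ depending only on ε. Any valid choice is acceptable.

Fix ε > 0. We want δ > 0 such that 0 < |u + 4| < δ implies |(2u^2 + u - 9) − 19| < ε.
(2u^2 + u - 9) − 19 = 2u^2 + u - 28 = (u + 4)(2u - 7).
So |(2u^2 + u - 9) − 19| = |u + 4|·|2u - 7|.
Assume first that |u + 4| < 1, so |u| < 5. Then |2u - 7| ≤ 2·5 + 7 = 17.
Hence |(2u^2 + u - 9) − 19| ≤ 17|u + 4| < ε provided |u + 4| < ε/17.
Choosing δ = min(1, ε/17) ensures both conditions, hence |(2u^2 + u - 9) − 19| < ε.

δ = min(1, ε/17)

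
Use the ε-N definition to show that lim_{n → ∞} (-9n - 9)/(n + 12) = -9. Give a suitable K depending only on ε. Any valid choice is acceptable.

Let ε > 0. For n ≥ 1, |(-9n - 9)/(n + 12) + 9| = |99|/((n + 12)) = 99/((n + 12)).
Since n + 12 ≥ n for n ≥ 1, this is ≤ 99/(n) = 99/n.
So |(-9n - 9)/(n + 12) + 9| < ε whenever n > 99/ε.
Take K = 99/ε. If n > K then |(-9n - 9)/(n + 12) + 9| ≤ 99/n < ε.

K = 99/ε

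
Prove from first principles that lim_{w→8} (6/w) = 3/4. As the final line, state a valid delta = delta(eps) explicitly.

Fix eps > 0. We seek delta > 0 such that 0 < |w − 8| < delta implies |6/w − (3/4)| < eps.
|6/w − (3/4)| = 6·|8 − w|/(8·|w|) = 6|w − 8|/(8|w|).
Restrict delta ≤ 4. Then |w − 8| < 4 gives |w| > 4, so 8|w| > 32.
Then |6/w − (3/4)| < 6|w − 8|/32, which is < eps when |w − 8| < (16/3)eps.
Take delta = min(4, (16/3)eps). Then 0 < |w − 8| < delta gives both |w − 8| < 4 and |w − 8| < (16/3)eps, so |6/w − (3/4)| < eps.

delta = min(4, (16/3)eps)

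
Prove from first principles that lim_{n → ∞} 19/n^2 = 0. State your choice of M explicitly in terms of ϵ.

M = (19/ϵ)^{1/2}

Let ϵ > 0. For n ≥ 1, |19/n^2 − 0| = 19/n^2.
19/n^2 < ϵ ⇔ n^2 > 19/ϵ ⇔ n > (19/ϵ)^{1/2}.
Take M = (19/ϵ)^{1/2}. Then n > M implies 19/n^2 < ϵ.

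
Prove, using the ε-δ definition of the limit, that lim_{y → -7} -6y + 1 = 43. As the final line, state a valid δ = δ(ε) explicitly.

Fix ε > 0. We need δ > 0 so that 0 < |y + 7| < δ implies |(-6y + 1) − 43| < ε.
Since (-6y + 1) − 43 = -6(y + 7), we have |(-6y + 1) − 43| = 6|y + 7|.
Thus it suffices that |y + 7| < ε/6.
Take δ = ε/6. If 0 < |y + 7| < δ then |(-6y + 1) − 43| = 6|y + 7| < 6·(ε/6) = ε.

δ = ε/6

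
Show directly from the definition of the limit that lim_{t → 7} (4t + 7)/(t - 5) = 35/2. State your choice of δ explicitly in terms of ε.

δ = min(1, (2/27)ε)

Let ε > 0. We want δ > 0 with 0 < |t − 7| < δ ⇒ |(4t + 7)/(t - 5) − (35/2)| < ε.
Combining over a common denominator, (4t + 7)/(t - 5) − (35/2) = [(4t + 7)·2 − 35·(t - 5)] / [2·(t - 5)] = -27(t − 7) / (2(t - 5)).
So |(4t + 7)/(t - 5) − (35/2)| = 27|t − 7| / (2·|t − 5|).
Require δ ≤ 1, so |t − 5| ≥ |2| − |t − 7| > 2 − 1 = 1.
Hence |(4t + 7)/(t - 5) − (35/2)| < 27|t − 7|/(2·1) = (27/2)|t − 7|, which is < ε once |t − 7| < (2/27)ε.
Take δ = min(1, (2/27)ε). Then 0 < |t − 7| < δ forces both bounds, so |(4t + 7)/(t - 5) − (35/2)| < ε.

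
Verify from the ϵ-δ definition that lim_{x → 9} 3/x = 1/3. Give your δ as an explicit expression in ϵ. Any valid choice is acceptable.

Fix ϵ > 0. We seek δ > 0 such that 0 < |x − 9| < δ implies |3/x − (1/3)| < ϵ.
|3/x − (1/3)| = 3·|9 − x|/(9·|x|) = 3|x − 9|/(9|x|).
Restrict δ ≤ 9/2. Then |x − 9| < 9/2 gives |x| > 9/2, so 9|x| > 81/2.
Then |3/x − (1/3)| < 3|x − 9|/(81/2), which is < ϵ when |x − 9| < (27/2)ϵ.
Take δ = min(9/2, (27/2)ϵ). Then 0 < |x − 9| < δ gives both |x − 9| < 9/2 and |x − 9| < (27/2)ϵ, so |3/x − (1/3)| < ϵ.

δ = min(9/2, (27/2)ϵ)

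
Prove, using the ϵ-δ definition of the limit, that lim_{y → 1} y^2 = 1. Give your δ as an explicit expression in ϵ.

Suppose ϵ > 0. We seek δ > 0 with 0 < |y − 1| < δ ⇒ |y^2 − 1| < ϵ.
Factor: y^2 − 1 = (y − 1)(y + 1), so |y^2 − 1| = |y − 1|·|y + 1|.
Restrict δ ≤ 1. Then |y − 1| < 1 gives |y| < 2, so by the triangle inequality |y + 1| ≤ 2 + 1 = 3.
Hence |y^2 − 1| ≤ 3|y − 1|, which is < ϵ once |y − 1| < ϵ/3.
Take δ = min(1, ϵ/3). If 0 < |y − 1| < δ then both bounds hold and |y^2 − 1| ≤ 3|y − 1| < 3·(ϵ/3) = ϵ.

δ = min(1, ϵ/3)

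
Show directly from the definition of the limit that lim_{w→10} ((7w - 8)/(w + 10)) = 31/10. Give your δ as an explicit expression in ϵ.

δ = min(10, (100/39)ϵ)

Let ϵ > 0 be given. We want δ > 0 with 0 < |w − 10| < δ ⇒ |(7w - 8)/(w + 10) − (31/10)| < ϵ.
Combining over a common denominator, (7w - 8)/(w + 10) − (31/10) = [(7w - 8)·20 − 62·(w + 10)] / [20·(w + 10)] = 78(w − 10) / (20(w + 10)).
So |(7w - 8)/(w + 10) − (31/10)| = 78|w − 10| / (20·|w + 10|).
Restrict δ ≤ 10. Then |w − 10| < 10 gives |w + 10| = |(w − 10) + 20| ≥ 20 − 10 = 10.
Hence |(7w - 8)/(w + 10) − (31/10)| < 78|w − 10|/(20·10) = (39/100)|w − 10|, which is < ϵ once |w − 10| < (100/39)ϵ.
Take δ = min(10, (100/39)ϵ). Then 0 < |w − 10| < δ forces both bounds, so |(7w - 8)/(w + 10) − (31/10)| < ϵ.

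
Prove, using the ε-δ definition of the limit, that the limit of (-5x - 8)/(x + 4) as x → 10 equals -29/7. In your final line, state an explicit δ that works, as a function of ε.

δ = min(7, (49/6)ε)

Fix ε > 0. We want δ > 0 with 0 < |x − 10| < δ ⇒ |(-5x - 8)/(x + 4) + 29/7| < ε.
Combining over a common denominator, (-5x - 8)/(x + 4) + 29/7 = [(-5x - 8)·14 − (-58)·(x + 4)] / [14·(x + 4)] = -12(x − 10) / (14(x + 4)).
So |(-5x - 8)/(x + 4) + 29/7| = 12|x − 10| / (14·|x + 4|).
Require δ ≤ 7, so |x + 4| ≥ |14| − |x − 10| > 14 − 7 = 7.
Hence |(-5x - 8)/(x + 4) + 29/7| < 12|x − 10|/(14·7) = (6/49)|x − 10|, which is < ε once |x − 10| < (49/6)ε.
Take δ = min(7, (49/6)ε). Then 0 < |x − 10| < δ forces both bounds, so |(-5x - 8)/(x + 4) + 29/7| < ε.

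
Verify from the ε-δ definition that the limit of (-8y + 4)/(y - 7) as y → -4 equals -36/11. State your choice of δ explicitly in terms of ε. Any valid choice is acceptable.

δ = min(11/2, (121/104)ε)

Fix ε > 0. We want δ > 0 with 0 < |y + 4| < δ ⇒ |(-8y + 4)/(y - 7) + 36/11| < ε.
Combining over a common denominator, (-8y + 4)/(y - 7) + 36/11 = [(-8y + 4)·(-11) − 36·(y - 7)] / [(-11)·(y - 7)] = 52(y + 4) / ((-11)(y - 7)).
So |(-8y + 4)/(y - 7) + 36/11| = 52|y + 4| / (11·|y − 7|).
Require δ ≤ 11/2, so |y − 7| ≥ |-11| − |y + 4| > 11 − 11/2 = 11/2.
Hence |(-8y + 4)/(y - 7) + 36/11| < 52|y + 4|/(11·(11/2)) = (104/121)|y + 4|, which is < ε once |y + 4| < (121/104)ε.
Take δ = min(11/2, (121/104)ε). Then 0 < |y + 4| < δ forces both bounds, so |(-8y + 4)/(y - 7) + 36/11| < ε.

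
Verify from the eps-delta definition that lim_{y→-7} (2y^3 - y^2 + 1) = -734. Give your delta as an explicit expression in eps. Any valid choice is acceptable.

Let eps > 0 be given. We want delta > 0 such that 0 < |y + 7| < delta implies |(2y^3 - y^2 + 1) + 734| < eps.
(2y^3 - y^2 + 1) + 734 = 2y^3 - y^2 + 735 = (y + 7)(2y^2 - 15y + 105).
So |(2y^3 - y^2 + 1) + 734| = |y + 7|·|2y^2 - 15y + 105|.
Assume first that |y + 7| < 2, so |y| < 9. Then |2y^2 - 15y + 105| ≤ 2·9^2 + 15·9 + 105 = 402.
Hence |(2y^3 - y^2 + 1) + 734| ≤ 402|y + 7| < eps provided |y + 7| < eps/402.
Choosing delta = min(2, eps/402) ensures both conditions, hence |(2y^3 - y^2 + 1) + 734| < eps.

delta = min(2, eps/402)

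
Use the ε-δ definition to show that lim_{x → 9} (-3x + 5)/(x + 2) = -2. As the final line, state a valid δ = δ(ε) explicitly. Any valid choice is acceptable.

Let ε > 0. We want δ > 0 with 0 < |x − 9| < δ ⇒ |(-3x + 5)/(x + 2) + 2| < ε.
Combining over a common denominator, (-3x + 5)/(x + 2) + 2 = [(-3x + 5)·11 − (-22)·(x + 2)] / [11·(x + 2)] = -11(x − 9) / (11(x + 2)).
So |(-3x + 5)/(x + 2) + 2| = 11|x − 9| / (11·|x + 2|).
Restrict δ ≤ 11/2. Then |x − 9| < 11/2 gives |x + 2| = |(x − 9) + 11| ≥ 11 − 11/2 = 11/2.
Hence |(-3x + 5)/(x + 2) + 2| < 11|x − 9|/(11·(11/2)) = (2/11)|x − 9|, which is < ε once |x − 9| < (11/2)ε.
Take δ = min(11/2, (11/2)ε). Then 0 < |x − 9| < δ forces both bounds, so |(-3x + 5)/(x + 2) + 2| < ε.

δ = min(11/2, (11/2)ε)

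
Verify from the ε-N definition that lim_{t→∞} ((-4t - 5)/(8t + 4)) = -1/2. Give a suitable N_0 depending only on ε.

N_0 = (3/8)/ε

Fix ε > 0. We seek N_0 > 0 such that t > N_0 implies |(-4t - 5)/(8t + 4) + 1/2| < ε.
(-4t - 5)/(8t + 4) + 1/2 = (8(-4t - 5) − (-4)(8t + 4)) / (8(8t + 4)) = -24/(8(8t + 4)).
For t > 0 we have 8t + 4 > 8t, so |(-4t - 5)/(8t + 4) + 1/2| = 24/(8(8t + 4)) < 24/(8·8t) = (3/8)/t.
Thus |(-4t - 5)/(8t + 4) + 1/2| < ε whenever t > (3/8)/ε.
Take N_0 = (3/8)/ε. If t > N_0 then |(-4t - 5)/(8t + 4) + 1/2| < (3/8)/t < ε.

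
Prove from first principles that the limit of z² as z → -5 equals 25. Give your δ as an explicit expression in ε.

Fix ε > 0. We seek δ > 0 with 0 < |z + 5| < δ ⇒ |z² − 25| < ε.
Factor: z² − 25 = (z + 5)(z - 5), so |z² − 25| = |z + 5|·|z - 5|.
Restrict δ ≤ 2. Then |z + 5| < 2 gives |z| < 7, so by the triangle inequality |z - 5| ≤ 7 + 5 = 12.
Hence |z² − 25| ≤ 12|z + 5|, which is < ε once |z + 5| < ε/12.
Take δ = min(2, ε/12). If 0 < |z + 5| < δ then both bounds hold and |z² − 25| ≤ 12|z + 5| < 12·(ε/12) = ε.

δ = min(2, ε/12)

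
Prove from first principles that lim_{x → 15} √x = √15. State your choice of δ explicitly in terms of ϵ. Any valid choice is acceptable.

δ = min(15, √15·ϵ)

Fix ϵ > 0. We want δ > 0 such that 0 < |x − 15| < δ implies |√x − √15| < ϵ.
Multiplying by the conjugate, |√x − √15| = |x − 15|/(√x + √15).
Restrict δ ≤ 15 so that |x − 15| < 15 forces x > 0, and then √x + √15 > √15.
Hence |√x − √15| < |x − 15|/√15, which is < ϵ once |x − 15| < √15·ϵ.
Take δ = min(15, √15·ϵ). If 0 < |x − 15| < δ then x > 0 and |√x − √15| < |x − 15|/√15 < ϵ.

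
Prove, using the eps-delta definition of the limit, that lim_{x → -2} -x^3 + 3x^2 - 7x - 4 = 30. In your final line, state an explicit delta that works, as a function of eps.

Fix eps > 0. We want delta > 0 such that 0 < |x + 2| < delta implies |(-x^3 + 3x^2 - 7x - 4) − 30| < eps.
(-x^3 + 3x^2 - 7x - 4) − 30 = -x^3 + 3x^2 - 7x - 34 = (x + 2)(-x^2 + 5x - 17).
So |(-x^3 + 3x^2 - 7x - 4) − 30| = |x + 2|·|-x^2 + 5x - 17|.
Assume first that |x + 2| < 1, so |x| < 3. Then |-x^2 + 5x - 17| ≤ 3^2 + 5·3 + 17 = 41.
Hence |(-x^3 + 3x^2 - 7x - 4) − 30| ≤ 41|x + 2| < eps provided |x + 2| < eps/41.
Take delta = min(1, eps/41). Then 0 < |x + 2| < delta gives both |x + 2| < 1 and |x + 2| < eps/41, so |(-x^3 + 3x^2 - 7x - 4) − 30| < eps.

delta = min(1, eps/41)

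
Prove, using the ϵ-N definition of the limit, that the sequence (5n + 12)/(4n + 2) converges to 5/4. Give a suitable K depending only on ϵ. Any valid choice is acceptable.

Suppose ϵ > 0. For n ≥ 1, |(5n + 12)/(4n + 2) − (5/4)| = |38|/(4(4n + 2)) = 38/(4(4n + 2)).
Since 4n + 2 ≥ 4n for n ≥ 1, this is ≤ 38/(4·4n) = (19/8)/n.
So |(5n + 12)/(4n + 2) − (5/4)| < ϵ whenever n > (19/8)/ϵ.
Take K = (19/8)/ϵ. If n > K then |(5n + 12)/(4n + 2) − (5/4)| ≤ (19/8)/n < ϵ.

K = (19/8)/ϵ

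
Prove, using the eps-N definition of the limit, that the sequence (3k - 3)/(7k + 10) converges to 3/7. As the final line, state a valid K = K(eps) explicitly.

K = (51/49)/eps

Let eps > 0. For k ≥ 1, |(3k - 3)/(7k + 10) − (3/7)| = |-51|/(7(7k + 10)) = 51/(7(7k + 10)).
Since 7k + 10 ≥ 7k for k ≥ 1, this is ≤ 51/(7·7k) = (51/49)/k.
So |(3k - 3)/(7k + 10) − (3/7)| < eps whenever k > (51/49)/eps.
Take K = (51/49)/eps. If k > K then |(3k - 3)/(7k + 10) − (3/7)| ≤ (51/49)/k < eps.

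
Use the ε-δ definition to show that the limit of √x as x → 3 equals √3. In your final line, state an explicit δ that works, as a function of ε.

Let ε > 0. We want δ > 0 such that 0 < |x − 3| < δ implies |√x − √3| < ε.
Rationalise: √x − √3 = (x − 3)/(√x + √3), so |√x − √3| = |x − 3|/(√x + √3).
Restrict δ ≤ 3 so that |x − 3| < 3 forces x > 0, and then √x + √3 > √3.
Hence |√x − √3| < |x − 3|/√3, which is < ε once |x − 3| < √3·ε.
Take δ = min(3, √3·ε). If 0 < |x − 3| < δ then x > 0 and |√x − √3| < |x − 3|/√3 < ε.

δ = min(3, √3·ε)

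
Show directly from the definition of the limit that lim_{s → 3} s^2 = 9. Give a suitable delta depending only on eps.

delta = min(1, eps/7)

Let eps > 0. We seek delta > 0 with 0 < |s − 3| < delta ⇒ |s^2 − 9| < eps.
Factor: s^2 − 9 = (s − 3)(s + 3), so |s^2 − 9| = |s − 3|·|s + 3|.
Restrict delta ≤ 1. Then |s − 3| < 1 gives |s| < 4, so by the triangle inequality |s + 3| ≤ 4 + 3 = 7.
Hence |s^2 − 9| ≤ 7|s − 3|, which is < eps once |s − 3| < eps/7.
Take delta = min(1, eps/7). If 0 < |s − 3| < delta then both bounds hold and |s^2 − 9| ≤ 7|s − 3| < 7·(eps/7) = eps.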